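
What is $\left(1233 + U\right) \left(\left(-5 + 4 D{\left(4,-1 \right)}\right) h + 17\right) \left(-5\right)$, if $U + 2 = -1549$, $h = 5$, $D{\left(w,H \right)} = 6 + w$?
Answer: $305280$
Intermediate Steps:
$U = -1551$ ($U = -2 - 1549 = -1551$)
$\left(1233 + U\right) \left(\left(-5 + 4 D{\left(4,-1 \right)}\right) h + 17\right) \left(-5\right) = \left(1233 - 1551\right) \left(\left(-5 + 4 \left(6 + 4\right)\right) 5 + 17\right) \left(-5\right) = - 318 \left(\left(-5 + 4 \cdot 10\right) 5 + 17\right) \left(-5\right) = - 318 \left(\left(-5 + 40\right) 5 + 17\right) \left(-5\right) = - 318 \left(35 \cdot 5 + 17\right) \left(-5\right) = - 318 \left(175 + 17\right) \left(-5\right) = - 318 \cdot 192 \left(-5\right) = \left(-318\right) \left(-960\right) = 305280$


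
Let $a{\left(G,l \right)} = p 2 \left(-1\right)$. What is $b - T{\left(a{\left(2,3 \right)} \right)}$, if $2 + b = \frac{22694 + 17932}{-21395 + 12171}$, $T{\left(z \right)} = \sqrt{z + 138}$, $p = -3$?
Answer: $- \frac{84881}{4612} \approx -18.404$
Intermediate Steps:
$a{\left(G,l \right)} = 6$ ($a{\left(G,l \right)} = \left(-3\right) 2 \left(-1\right) = \left(-6\right) \left(-1\right) = 6$)
$T{\left(z \right)} = \sqrt{138 + z}$
$b = - \frac{29537}{4612}$ ($b = -2 + \frac{22694 + 17932}{-21395 + 12171} = -2 + \frac{40626}{-9224} = -2 + 40626 \left(- \frac{1}{9224}\right) = -2 - \frac{20313}{4612} = - \frac{29537}{4612} \approx -6.4044$)
$b - T{\left(a{\left(2,3 \right)} \right)} = - \frac{29537}{4612} - \sqrt{138 + 6} = - \frac{29537}{4612} - \sqrt{144} = - \frac{29537}{4612} - 12 = - \frac{84881}{4612}$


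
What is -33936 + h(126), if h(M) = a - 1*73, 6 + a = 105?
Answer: -33910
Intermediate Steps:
a = 99 (a = -6 + 105 = 99)
h(M) = 26 (h(M) = 99 - 1*73 = 99 - 73 = 26)
-33936 + h(126) = -33936 + 26 = -33910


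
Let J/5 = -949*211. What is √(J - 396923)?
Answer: I*√1398118 ≈ 1182.4*I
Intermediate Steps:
J = -1001195 (J = 5*(-949*211) = 5*(-200239) = -1001195)
√(J - 396923) = √(-1001195 - 396923) = √(-1398118) = I*√1398118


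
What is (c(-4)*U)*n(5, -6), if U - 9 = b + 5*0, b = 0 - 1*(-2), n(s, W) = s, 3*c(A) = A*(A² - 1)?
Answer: -1100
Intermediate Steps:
c(A) = A*(-1 + A²)/3 (c(A) = (A*(A² - 1))/3 = (A*(-1 + A²))/3 = A*(-1 + A²)/3)
b = 2 (b = 0 + 2 = 2)
U = 11 (U = 9 + (2 + 5*0) = 9 + (2 + 0) = 9 + 2 = 11)
(c(-4)*U)*n(5, -6) = (((⅓)*(-4)*(-1 + (-4)²))*11)*5 = (((⅓)*(-4)*(-1 + 16))*11)*5 = (((⅓)*(-4)*15)*11)*5 = -20*11*5 = -220*5 = -1100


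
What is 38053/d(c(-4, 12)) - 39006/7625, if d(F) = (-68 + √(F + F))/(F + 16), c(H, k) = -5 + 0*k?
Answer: -108608019652/17667125 - 418583*I*√10/4634 ≈ -6147.5 - 285.64*I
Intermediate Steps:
c(H, k) = -5 (c(H, k) = -5 + 0 = -5)
d(F) = (-68 + √2*√F)/(16 + F) (d(F) = (-68 + √(2*F))/(16 + F) = (-68 + √2*√F)/(16 + F))
38053/d(c(-4, 12)) - 39006/7625 = 38053/(((-68 + √2*√(-5))/(16 - 5))) - 39006/7625 = 38053/(((-68 + √2*(I*√5))/11)) - 39006*1/7625 = 38053/(((-68 + I*√10)/11)) - 39006/7625 = 38053/(-68/11 + I*√10/11) - 39006/7625 = -39006/7625 + 38053/(-68/11 + I*√10/11)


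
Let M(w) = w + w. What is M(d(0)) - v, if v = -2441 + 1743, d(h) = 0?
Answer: 698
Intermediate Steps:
v = -698
M(w) = 2*w
M(d(0)) - v = 2*0 - 1*(-698) = 0 + 698 = 698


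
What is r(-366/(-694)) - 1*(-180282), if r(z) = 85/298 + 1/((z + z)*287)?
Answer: 1410822305372/7825629 ≈ 1.8028e+5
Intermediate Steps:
r(z) = 85/298 + 1/(574*z) (r(z) = 85*(1/298) + (1/287)/(2*z) = 85/298 + (1/(2*z))*(1/287) = 85/298 + 1/(574*z))
r(-366/(-694)) - 1*(-180282) = (149 + 24395*(-366/(-694)))/(85526*((-366/(-694)))) - 1*(-180282) = (149 + 24395*(-366*(-1/694)))/(85526*((-366*(-1/694)))) + 180282 = (149 + 24395*(183/347))/(85526*(183/347)) + 180282 = (1/85526)*(347/183)*(149 + 4464285/347) + 180282 = (1/85526)*(347/183)*(4515988/347) + 180282 = 2257994/7825629 + 180282 = 1410822305372/7825629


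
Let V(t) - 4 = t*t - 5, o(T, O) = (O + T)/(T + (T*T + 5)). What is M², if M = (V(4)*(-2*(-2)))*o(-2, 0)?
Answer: 14400/49 ≈ 293.88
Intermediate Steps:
o(T, O) = (O + T)/(5 + T + T²) (o(T, O) = (O + T)/(T + (T² + 5)) = (O + T)/(T + (5 + T²)) = (O + T)/(5 + T + T²))
V(t) = -1 + t² (V(t) = 4 + (t*t - 5) = 4 + (t² - 5) = 4 + (-5 + t²) = -1 + t²)
M = -120/7 (M = ((-1 + 4²)*(-2*(-2)))*((0 - 2)/(5 - 2 + (-2)²)) = ((-1 + 16)*4)*(-2/(5 - 2 + 4)) = (15*4)*(-2/7) = 60*((⅐)*(-2)) = 60*(-2/7) = -120/7 ≈ -17.143)
M² = (-120/7)² = 14400/49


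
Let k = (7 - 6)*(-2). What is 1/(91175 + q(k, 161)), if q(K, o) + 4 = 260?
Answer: 1/91431 ≈ 1.0937e-5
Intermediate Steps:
k = -2 (k = 1*(-2) = -2)
q(K, o) = 256 (q(K, o) = -4 + 260 = 256)
1/(91175 + q(k, 161)) = 1/(91175 + 256) = 1/91431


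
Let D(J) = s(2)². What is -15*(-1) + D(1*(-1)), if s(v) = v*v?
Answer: 31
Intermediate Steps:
s(v) = v²
D(J) = 16 (D(J) = (2²)² = 4² = 16)
-15*(-1) + D(1*(-1)) = -15*(-1) + 16 = 15 + 16 = 31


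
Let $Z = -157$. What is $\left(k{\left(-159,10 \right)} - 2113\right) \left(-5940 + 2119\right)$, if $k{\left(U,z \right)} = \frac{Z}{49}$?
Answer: $\frac{396214774}{49} \approx 8.086 \cdot 10^{6}$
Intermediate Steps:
$k{\left(U,z \right)} = - \frac{157}{49}$
$\left(k{\left(-159,10 \right)} - 2113\right) \left(-5940 + 2119\right) = \left(- \frac{157}{49} - 2113\right) \left(-5940 + 2119\right) = \left(- \frac{103694}{49}\right) \left(-3821\right) = \frac{396214774}{49}$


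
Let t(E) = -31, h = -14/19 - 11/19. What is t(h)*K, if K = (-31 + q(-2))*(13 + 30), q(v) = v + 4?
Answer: 38657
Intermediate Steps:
q(v) = 4 + v
h = -25/19 (h = -14*1/19 - 11*1/19 = -14/19 - 11/19 = -25/19 ≈ -1.3158)
K = -1247 (K = (-31 + (4 - 2))*(13 + 30) = (-31 + 2)*43 = -29*43 = -1247)
t(h)*K = -31*(-1247) = 38657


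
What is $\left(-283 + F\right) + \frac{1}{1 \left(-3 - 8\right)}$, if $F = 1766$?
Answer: $\frac{16312}{11} \approx 1482.9$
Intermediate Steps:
$\left(-283 + F\right) + \frac{1}{1 \left(-3 - 8\right)} = \left(-283 + 1766\right) + \frac{1}{1 \left(-3 - 8\right)} = 1483 + \frac{1}{1 \left(-11\right)} = 1483 + \frac{1}{-11} = 1483 - \frac{1}{11} = \frac{16312}{11}$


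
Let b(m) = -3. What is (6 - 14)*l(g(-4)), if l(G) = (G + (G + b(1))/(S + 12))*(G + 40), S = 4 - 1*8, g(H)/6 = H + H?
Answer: -3480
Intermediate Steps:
g(H) = 12*H (g(H) = 6*(H + H) = 6*(2*H) = 12*H)
S = -4 (S = 4 - 8 = -4)
l(G) = (40 + G)*(-3/8 + 9*G/8) (l(G) = (G + (G - 3)/(-4 + 12))*(G + 40) = (G + (-3 + G)/8)*(40 + G) = (G + (-3 + G)*(⅛))*(40 + G) = (G + (-3/8 + G/8))*(40 + G) = (-3/8 + 9*G/8)*(40 + G) = (40 + G)*(-3/8 + 9*G/8))
(6 - 14)*l(g(-4)) = (6 - 14)*(-15 + 9*(12*(-4))²/8 + 357*(12*(-4))/8) = -8*(-15 + (9/8)*(-48)² + (357/8)*(-48)) = -8*(-15 + (9/8)*2304 - 2142) = -8*(-15 + 2592 - 2142) = -8*435 = -3480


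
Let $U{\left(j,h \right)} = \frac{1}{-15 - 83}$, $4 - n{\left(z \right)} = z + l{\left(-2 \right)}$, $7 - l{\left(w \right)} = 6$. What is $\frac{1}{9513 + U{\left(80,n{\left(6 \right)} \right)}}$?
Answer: $\frac{98}{932273} \approx 0.00010512$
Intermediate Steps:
$l{\left(w \right)} = 1$ ($l{\left(w \right)} = 7 - 6 = 1$)
$n{\left(z \right)} = 3 - z$ ($n{\left(z \right)} = 4 - \left(z + 1\right) = 4 - \left(1 + z\right) = 3 - z$)
$U{\left(j,h \right)} = - \frac{1}{98}$ ($U{\left(j,h \right)} = \frac{1}{-98} = - \frac{1}{98}$)
$\frac{1}{9513 + U{\left(80,n{\left(6 \right)} \right)}} = \frac{1}{9513 - \frac{1}{98}} = \frac{1}{\frac{932273}{98}} = \frac{98}{932273}$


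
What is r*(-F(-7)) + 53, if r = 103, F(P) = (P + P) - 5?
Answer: 2010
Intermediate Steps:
F(P) = -5 + 2*P (F(P) = 2*P - 5 = -5 + 2*P)
r*(-F(-7)) + 53 = 103*(-(-5 + 2*(-7))) + 53 = 103*(-(-5 - 14)) + 53 = 103*(-1*(-19)) + 53 = 103*19 + 53 = 1957 + 53 = 2010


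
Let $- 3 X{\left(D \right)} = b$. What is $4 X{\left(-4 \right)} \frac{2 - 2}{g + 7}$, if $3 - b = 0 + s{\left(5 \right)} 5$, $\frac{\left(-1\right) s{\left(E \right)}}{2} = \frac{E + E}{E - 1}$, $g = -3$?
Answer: $0$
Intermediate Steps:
$s{\left(E \right)} = - \frac{4 E}{-1 + E}$ ($s{\left(E \right)} = - 2 \frac{E + E}{E - 1} = - 2 \frac{2 E}{-1 + E} = - \frac{4 E}{-1 + E}$)
$b = 28$ ($b = 3 - \left(0 + \left(-4\right) 5 \frac{1}{-1 + 5} \cdot 5\right) = 3 - \left(0 + \left(-4\right) 5 \cdot \frac{1}{4} \cdot 5\right) = 3 - \left(0 - 25\right) = 3 - -25 = 3 + 25 = 28$)
$X{\left(D \right)} = - \frac{28}{3}$ ($X{\left(D \right)} = \left(- \frac{1}{3}\right) 28 = - \frac{28}{3}$)
$4 X{\left(-4 \right)} \frac{2 - 2}{g + 7} = 4 \left(- \frac{28}{3}\right) \frac{2 - 2}{-3 + 7} = - \frac{112 \cdot \frac{0}{4}}{3} = - \frac{112 \cdot 0 \cdot \frac{1}{4}}{3} = \left(- \frac{112}{3}\right) 0 = 0$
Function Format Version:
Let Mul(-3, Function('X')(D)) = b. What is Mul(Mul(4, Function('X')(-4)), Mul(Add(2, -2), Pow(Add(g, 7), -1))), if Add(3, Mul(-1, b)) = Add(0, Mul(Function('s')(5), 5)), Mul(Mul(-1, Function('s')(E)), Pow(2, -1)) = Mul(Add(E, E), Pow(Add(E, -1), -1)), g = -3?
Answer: 0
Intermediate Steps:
Function('s')(E) = Mul(-4, E, Pow(Add(-1, E), -1)) (Function('s')(E) = Mul(-2, Mul(Add(E, E), Pow(Add(E, -1), -1))) = Mul(-2, Mul(Mul(2, E), Pow(Add(-1, E), -1))) = Mul(-2, Mul(2, E, Pow(Add(-1, E), -1))) = Mul(-4, E, Pow(Add(-1, E), -1)))
b = 28 (b = Add(3, Mul(-1, Add(0, Mul(Mul(-4, 5, Pow(Add(-1, 5), -1)), 5)))) = Add(3, Mul(-1, Add(0, Mul(Mul(-4, 5, Pow(4, -1)), 5)))) = Add(3, Mul(-1, Add(0, Mul(Mul(-4, 5, Rational(1, 4)), 5)))) = Add(3, Mul(-1, Add(0, Mul(-5, 5)))) = Add(3, Mul(-1, Add(0, -25))) = Add(3, Mul(-1, -25)) = Add(3, 25) = 28)
Function('X')(D) = Rational(-28, 3) (Function('X')(D) = Mul(Rational(-1, 3), 28) = Rational(-28, 3))
Mul(Mul(4, Function('X')(-4)), Mul(Add(2, -2), Pow(Add(g, 7), -1))) = Mul(Mul(4, Rational(-28, 3)), Mul(Add(2, -2), Pow(Add(-3, 7), -1))) = Mul(Rational(-112, 3), Mul(0, Pow(4, -1))) = Mul(Rational(-112, 3), Mul(0, Rational(1, 4))) = Mul(Rational(-112, 3), 0) = 0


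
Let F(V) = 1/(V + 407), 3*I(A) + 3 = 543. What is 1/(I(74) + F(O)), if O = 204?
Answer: 611/109981 ≈ 0.0055555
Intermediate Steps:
I(A) = 180 (I(A) = -1 + (1/3)*543 = -1 + 181 = 180)
F(V) = 1/(407 + V)
1/(I(74) + F(O)) = 1/(180 + 1/(407 + 204)) = 1/(180 + 1/611) = 1/(109981/611) = 611/109981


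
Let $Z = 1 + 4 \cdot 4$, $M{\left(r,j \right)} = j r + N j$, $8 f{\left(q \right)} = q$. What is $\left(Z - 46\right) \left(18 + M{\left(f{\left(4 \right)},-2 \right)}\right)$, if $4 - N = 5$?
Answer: $-551$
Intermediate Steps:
$f{\left(q \right)} = \frac{q}{8}$
$N = -1$ ($N = 4 - 5 = -1$)
$M{\left(r,j \right)} = - j + j r$ ($M{\left(r,j \right)} = j r - j = - j + j r$)
$Z = 17$ ($Z = 1 + 16 = 17$)
$\left(Z - 46\right) \left(18 + M{\left(f{\left(4 \right)},-2 \right)}\right) = \left(17 - 46\right) \left(18 - 2 \left(-1 + \frac{1}{8} \cdot 4\right)\right) = - 29 \left(18 - 2 \left(-1 + \frac{1}{2}\right)\right) = - 29 \left(18 - -1\right) = - 29 \left(18 + 1\right) = \left(-29\right) 19 = -551$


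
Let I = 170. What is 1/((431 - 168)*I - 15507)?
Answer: 1/29203 ≈ 3.4243e-5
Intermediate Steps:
1/((431 - 168)*I - 15507) = 1/((431 - 168)*170 - 15507) = 1/(263*170 - 15507) = 1/(44710 - 15507) = 1/29203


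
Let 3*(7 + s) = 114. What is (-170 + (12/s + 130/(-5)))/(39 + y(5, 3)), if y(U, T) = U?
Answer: -1516/341 ≈ -4.4457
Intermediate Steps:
s = 31 (s = -7 + (⅓)*114 = -7 + 38 = 31)
(-170 + (12/s + 130/(-5)))/(39 + y(5, 3)) = (-170 + (12/31 + 130/(-5)))/(39 + 5) = (-170 + (12*(1/31) + 130*(-⅕)))/44 = (-170 + (12/31 - 26))*(1/44) = (-170 - 794/31)*(1/44) = -6064/31*1/44 = -1516/341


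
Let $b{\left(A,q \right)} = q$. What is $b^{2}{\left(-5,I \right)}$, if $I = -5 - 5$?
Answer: $100$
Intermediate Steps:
$I = -10$ ($I = -5 - 5 = -10$)
$b^{2}{\left(-5,I \right)} = \left(-10\right)^{2} = 100$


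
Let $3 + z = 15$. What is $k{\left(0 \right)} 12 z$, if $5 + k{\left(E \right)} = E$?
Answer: $-720$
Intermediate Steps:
$z = 12$ ($z = -3 + 15 = 12$)
$k{\left(E \right)} = -5 + E$
$k{\left(0 \right)} 12 z = \left(-5 + 0\right) 12 \cdot 12 = \left(-5\right) 12 \cdot 12 = \left(-60\right) 12 = -720$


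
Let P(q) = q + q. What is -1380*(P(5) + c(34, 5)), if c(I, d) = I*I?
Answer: -1609080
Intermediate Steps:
c(I, d) = I²
P(q) = 2*q
-1380*(P(5) + c(34, 5)) = -1380*(2*5 + 34²) = -1380*(10 + 1156) = -1380*1166 = -1609080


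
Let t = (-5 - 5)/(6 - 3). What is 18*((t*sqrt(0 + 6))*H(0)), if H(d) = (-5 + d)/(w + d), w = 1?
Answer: 300*sqrt(6) ≈ 734.85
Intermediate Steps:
H(d) = (-5 + d)/(1 + d)
t = -10/3 ≈ -3.3333
18*((t*sqrt(0 + 6))*H(0)) = 18*((-10*sqrt(0 + 6)/3)*((-5 + 0)/(1 + 0))) = 18*((-10*sqrt(6)/3)*(-5/1)) = 18*((-10*sqrt(6)/3)*(1*(-5))) = 18*(-10*sqrt(6)/3*(-5)) = 18*(50*sqrt(6)/3) = 300*sqrt(6)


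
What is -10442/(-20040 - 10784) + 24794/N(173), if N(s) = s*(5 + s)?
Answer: 271450301/237298564 ≈ 1.1439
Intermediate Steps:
-10442/(-20040 - 10784) + 24794/N(173) = -10442/(-20040 - 10784) + 24794/((173*(5 + 173))) = -10442/(-30824) + 24794/((173*178)) = -10442*(-1/30824) + 24794/30794 = 5221/15412 + 24794*(1/30794) = 5221/15412 + 12397/15397 = 271450301/237298564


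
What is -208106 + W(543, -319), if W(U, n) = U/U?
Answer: -208105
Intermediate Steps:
W(U, n) = 1
-208106 + W(543, -319) = -208106 + 1 = -208105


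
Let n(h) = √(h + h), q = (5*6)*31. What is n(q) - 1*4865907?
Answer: -4865907 + 2*√465 ≈ -4.8659e+6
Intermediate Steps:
q = 930 (q = 30*31 = 930)
n(h) = √2*√h (n(h) = √(2*h) = √2*√h)
n(q) - 1*4865907 = √2*√930 - 1*4865907 = 2*√465 - 4865907 = -4865907 + 2*√465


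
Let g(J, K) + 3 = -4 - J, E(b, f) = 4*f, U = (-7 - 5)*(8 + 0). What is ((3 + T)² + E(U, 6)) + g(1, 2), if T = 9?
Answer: 160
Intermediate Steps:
U = -96 (U = -12*8 = -96)
g(J, K) = -7 - J (g(J, K) = -3 + (-4 - J) = -7 - J)
((3 + T)² + E(U, 6)) + g(1, 2) = ((3 + 9)² + 4*6) + (-7 - 1*1) = (12² + 24) + (-7 - 1) = (144 + 24) - 8 = 168 - 8 = 160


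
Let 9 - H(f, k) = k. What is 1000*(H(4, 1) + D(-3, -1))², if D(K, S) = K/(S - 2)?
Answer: 81000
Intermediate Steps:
H(f, k) = 9 - k
D(K, S) = K/(-2 + S)
1000*(H(4, 1) + D(-3, -1))² = 1000*((9 - 1*1) - 3/(-2 - 1))² = 1000*((9 - 1) - 3/(-3))² = 1000*(8 - 3*(-⅓))² = 1000*(8 + 1)² = 1000*9² = 1000*81 = 81000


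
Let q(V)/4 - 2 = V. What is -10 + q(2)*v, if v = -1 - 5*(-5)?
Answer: 374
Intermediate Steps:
q(V) = 8 + 4*V
v = 24 (v = -1 + 25 = 24)
-10 + q(2)*v = -10 + (8 + 4*2)*24 = -10 + (8 + 8)*24 = -10 + 16*24 = -10 + 384 = 374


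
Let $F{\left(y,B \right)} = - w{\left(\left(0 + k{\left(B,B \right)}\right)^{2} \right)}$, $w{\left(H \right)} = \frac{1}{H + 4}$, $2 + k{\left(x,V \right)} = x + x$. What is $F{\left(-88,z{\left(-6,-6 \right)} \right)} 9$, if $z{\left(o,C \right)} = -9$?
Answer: $- \frac{9}{404} \approx -0.022277$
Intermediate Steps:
$k{\left(x,V \right)} = -2 + 2 x$ ($k{\left(x,V \right)} = -2 + \left(x + x\right) = -2 + 2 x$)
$w{\left(H \right)} = \frac{1}{4 + H}$
$F{\left(y,B \right)} = - \frac{1}{4 + \left(-2 + 2 B\right)^{2}}$ ($F{\left(y,B \right)} = - \frac{1}{4 + \left(0 + \left(-2 + 2 B\right)\right)^{2}} = - \frac{1}{4 + \left(-2 + 2 B\right)^{2}}$)
$F{\left(-88,z{\left(-6,-6 \right)} \right)} 9 = - \frac{1}{4 + 4 \left(-1 - 9\right)^{2}} \cdot 9 = - \frac{1}{4 + 4 \left(-10\right)^{2}} \cdot 9 = - \frac{1}{4 + 4 \cdot 100} \cdot 9 = - \frac{1}{4 + 400} \cdot 9 = - \frac{1}{404} \cdot 9 = \left(-1\right) \frac{1}{404} \cdot 9 = \left(- \frac{1}{404}\right) 9 = - \frac{9}{404}$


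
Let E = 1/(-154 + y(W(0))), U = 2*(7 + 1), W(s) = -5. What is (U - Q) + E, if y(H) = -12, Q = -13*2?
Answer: 6971/166 ≈ 41.994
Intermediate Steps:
Q = -26
U = 16 (U = 2*8 = 16)
E = -1/166 (E = 1/(-154 - 12) = 1/(-166) = -1/166 ≈ -0.0060241)
(U - Q) + E = (16 - 1*(-26)) - 1/166 = (16 + 26) - 1/166 = 42 - 1/166 = 6971/166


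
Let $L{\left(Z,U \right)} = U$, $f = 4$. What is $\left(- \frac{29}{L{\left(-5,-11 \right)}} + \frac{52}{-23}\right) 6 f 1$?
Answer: $\frac{2280}{253} \approx 9.0119$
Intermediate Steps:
$\left(- \frac{29}{L{\left(-5,-11 \right)}} + \frac{52}{-23}\right) 6 f 1 = \left(- \frac{29}{-11} + \frac{52}{-23}\right) 6 \cdot 4 \cdot 1 = \left(\left(-29\right) \left(- \frac{1}{11}\right) + 52 \left(- \frac{1}{23}\right)\right) 24 \cdot 1 = \left(\frac{29}{11} - \frac{52}{23}\right) 24 = \frac{95}{253} \cdot 24 = \frac{2280}{253}$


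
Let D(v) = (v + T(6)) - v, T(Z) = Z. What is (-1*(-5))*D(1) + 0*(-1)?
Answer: 30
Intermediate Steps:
D(v) = 6 (D(v) = (v + 6) - v = (6 + v) - v = 6)
(-1*(-5))*D(1) + 0*(-1) = -1*(-5)*6 + 0*(-1) = 5*6 + 0 = 30 + 0 = 30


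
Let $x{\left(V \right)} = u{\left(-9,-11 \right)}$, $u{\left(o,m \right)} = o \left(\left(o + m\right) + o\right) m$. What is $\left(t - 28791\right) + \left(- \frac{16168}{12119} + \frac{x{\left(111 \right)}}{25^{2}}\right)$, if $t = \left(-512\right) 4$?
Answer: $- \frac{233631049274}{7574375} \approx -30845.0$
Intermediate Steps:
$t = -2048$
$u{\left(o,m \right)} = m o \left(m + 2 o\right)$ ($u{\left(o,m \right)} = o \left(\left(m + o\right) + o\right) m = o \left(m + 2 o\right) m = m o \left(m + 2 o\right)$)
$x{\left(V \right)} = -2871$ ($x{\left(V \right)} = \left(-11\right) \left(-9\right) \left(-11 + 2 \left(-9\right)\right) = \left(-11\right) \left(-9\right) \left(-11 - 18\right) = \left(-11\right) \left(-9\right) \left(-29\right) = -2871$)
$\left(t - 28791\right) + \left(- \frac{16168}{12119} + \frac{x{\left(111 \right)}}{25^{2}}\right) = \left(-2048 - 28791\right) - \left(\frac{2871}{625} + \frac{16168}{12119}\right) = -30839 - \left(\frac{16168}{12119} + \frac{2871}{625}\right) = -30839 - \frac{44898649}{7574375} = - \frac{233631049274}{7574375}$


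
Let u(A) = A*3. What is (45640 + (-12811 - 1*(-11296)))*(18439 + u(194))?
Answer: 839301625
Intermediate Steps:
u(A) = 3*A
(45640 + (-12811 - 1*(-11296)))*(18439 + u(194)) = (45640 + (-12811 - 1*(-11296)))*(18439 + 3*194) = (45640 + (-12811 + 11296))*(18439 + 582) = (45640 - 1515)*19021 = 44125*19021 = 839301625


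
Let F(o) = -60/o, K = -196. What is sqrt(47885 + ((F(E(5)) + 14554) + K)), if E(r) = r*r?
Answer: sqrt(1556015)/5 ≈ 249.48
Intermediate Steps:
E(r) = r**2
sqrt(47885 + ((F(E(5)) + 14554) + K)) = sqrt(47885 + ((-60/(5**2) + 14554) - 196)) = sqrt(47885 + ((-60/25 + 14554) - 196)) = sqrt(47885 + ((-60*1/25 + 14554) - 196)) = sqrt(47885 + ((-12/5 + 14554) - 196)) = sqrt(47885 + (72758/5 - 196)) = sqrt(47885 + 71778/5) = sqrt(311203/5) = sqrt(1556015)/5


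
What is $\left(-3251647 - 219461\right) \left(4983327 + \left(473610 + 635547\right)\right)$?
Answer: $-21147669952272$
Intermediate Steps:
$\left(-3251647 - 219461\right) \left(4983327 + \left(473610 + 635547\right)\right) = - 3471108 \left(4983327 + 1109157\right) = \left(-3471108\right) 6092484 = -21147669952272$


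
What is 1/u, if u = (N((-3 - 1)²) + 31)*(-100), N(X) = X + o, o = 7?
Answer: -1/5400 ≈ -0.00018519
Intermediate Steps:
N(X) = 7 + X (N(X) = X + 7 = 7 + X)
u = -5400 (u = ((7 + (-3 - 1)²) + 31)*(-100) = ((7 + (-4)²) + 31)*(-100) = ((7 + 16) + 31)*(-100) = (23 + 31)*(-100) = 54*(-100) = -5400)
1/u = 1/(-5400) = -1/5400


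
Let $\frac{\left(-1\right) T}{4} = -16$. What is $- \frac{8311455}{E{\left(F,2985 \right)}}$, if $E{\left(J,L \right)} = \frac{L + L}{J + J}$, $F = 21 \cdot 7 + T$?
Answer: $- \frac{116914467}{199} \approx -5.8751 \cdot 10^{5}$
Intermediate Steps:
$T = 64$ ($T = \left(-4\right) \left(-16\right) = 64$)
$F = 211$ ($F = 21 \cdot 7 + 64 = 147 + 64 = 211$)
$E{\left(J,L \right)} = \frac{L}{J}$ ($E{\left(J,L \right)} = \frac{2 L}{2 J} = 2 L \frac{1}{2 J} = \frac{L}{J}$)
$- \frac{8311455}{E{\left(F,2985 \right)}} = - \frac{8311455}{2985 \cdot \frac{1}{211}} = - \frac{8311455}{\frac{2985}{211}} = \left(-8311455\right) \frac{211}{2985} = - \frac{116914467}{199}$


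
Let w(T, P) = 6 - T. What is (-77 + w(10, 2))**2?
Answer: 6561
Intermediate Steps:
(-77 + w(10, 2))**2 = (-77 + (6 - 1*10))**2 = (-77 + (6 - 10))**2 = (-77 - 4)**2 = (-81)**2 = 6561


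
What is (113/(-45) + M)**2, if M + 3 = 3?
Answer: 12769/2025 ≈ 6.3057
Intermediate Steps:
M = 0 (M = -3 + 3 = 0)
(113/(-45) + M)**2 = (113/(-45) + 0)**2 = (113*(-1/45) + 0)**2 = (-113/45 + 0)**2 = (-113/45)**2 = 12769/2025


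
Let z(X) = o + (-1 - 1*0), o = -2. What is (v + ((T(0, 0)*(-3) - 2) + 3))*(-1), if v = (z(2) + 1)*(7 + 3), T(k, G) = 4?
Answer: 31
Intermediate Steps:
z(X) = -3 (z(X) = -2 + (-1 - 1*0) = -2 + (-1 + 0) = -2 - 1 = -3)
v = -20 (v = (-3 + 1)*(7 + 3) = -2*10 = -20)
(v + ((T(0, 0)*(-3) - 2) + 3))*(-1) = (-20 + ((4*(-3) - 2) + 3))*(-1) = (-20 + ((-12 - 2) + 3))*(-1) = (-20 + (-14 + 3))*(-1) = (-20 - 11)*(-1) = -31*(-1) = 31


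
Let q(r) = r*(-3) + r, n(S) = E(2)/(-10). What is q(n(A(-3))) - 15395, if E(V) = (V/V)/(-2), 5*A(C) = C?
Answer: -153951/10 ≈ -15395.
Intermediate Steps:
A(C) = C/5
E(V) = -½ (E(V) = 1*(-½) = -½)
n(S) = 1/20 (n(S) = -½/(-10) = -½*(-⅒) = 1/20)
q(r) = -2*r (q(r) = -3*r + r = -2*r)
q(n(A(-3))) - 15395 = -2*1/20 - 15395 = -⅒ - 15395 = -153951/10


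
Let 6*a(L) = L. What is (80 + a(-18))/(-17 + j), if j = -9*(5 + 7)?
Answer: -77/125 ≈ -0.61600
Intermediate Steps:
a(L) = L/6
j = -108 (j = -9*12 = -108)
(80 + a(-18))/(-17 + j) = (80 + (⅙)*(-18))/(-17 - 108) = (80 - 3)/(-125) = 77*(-1/125) = -77/125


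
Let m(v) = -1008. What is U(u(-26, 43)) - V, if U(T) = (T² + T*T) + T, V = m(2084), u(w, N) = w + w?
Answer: 6364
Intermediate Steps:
u(w, N) = 2*w
V = -1008
U(T) = T + 2*T² (U(T) = (T² + T²) + T = 2*T² + T = T + 2*T²)
U(u(-26, 43)) - V = (2*(-26))*(1 + 2*(2*(-26))) - 1*(-1008) = -52*(1 + 2*(-52)) + 1008 = -52*(1 - 104) + 1008 = -52*(-103) + 1008 = 5356 + 1008 = 6364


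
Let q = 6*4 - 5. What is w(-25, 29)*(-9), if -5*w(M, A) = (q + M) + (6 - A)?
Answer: -261/5 ≈ -52.200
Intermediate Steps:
q = 19 (q = 24 - 5 = 19)
w(M, A) = -5 - M/5 + A/5 (w(M, A) = -((19 + M) + (6 - A))/5 = -(25 + M - A)/5 = -5 - M/5 + A/5)
w(-25, 29)*(-9) = (-5 - 1/5*(-25) + (1/5)*29)*(-9) = (-5 + 5 + 29/5)*(-9) = (29/5)*(-9) = -261/5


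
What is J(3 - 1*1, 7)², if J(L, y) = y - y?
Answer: 0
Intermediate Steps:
J(L, y) = 0
J(3 - 1*1, 7)² = 0² = 0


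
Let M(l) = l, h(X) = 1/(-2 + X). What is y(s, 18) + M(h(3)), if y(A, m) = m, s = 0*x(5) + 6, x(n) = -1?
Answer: 19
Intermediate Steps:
s = 6 (s = 0*(-1) + 6 = 0 + 6 = 6)
y(s, 18) + M(h(3)) = 18 + 1/(-2 + 3) = 18 + 1/1 = 18 + 1 = 19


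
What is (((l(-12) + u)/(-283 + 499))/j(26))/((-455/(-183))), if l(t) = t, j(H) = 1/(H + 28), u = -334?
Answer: -31659/910 ≈ -34.790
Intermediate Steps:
j(H) = 1/(28 + H)
(((l(-12) + u)/(-283 + 499))/j(26))/((-455/(-183))) = (((-12 - 334)/(-283 + 499))/(1/(28 + 26)))/((-455/(-183))) = ((-346/216)/(1/54))/((-455*(-1/183))) = ((-346*1/216)/(1/54))/(455/183) = -173/108*54*(183/455) = -173/2*183/455 = -31659/910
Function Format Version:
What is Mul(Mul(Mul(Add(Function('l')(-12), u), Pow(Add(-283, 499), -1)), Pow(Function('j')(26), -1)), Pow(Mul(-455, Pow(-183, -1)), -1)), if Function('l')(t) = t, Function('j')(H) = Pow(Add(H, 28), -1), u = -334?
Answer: Rational(-31659, 910) ≈ -34.790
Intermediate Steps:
Function('j')(H) = Pow(Add(28, H), -1)
Mul(Mul(Mul(Add(Function('l')(-12), u), Pow(Add(-283, 499), -1)), Pow(Function('j')(26), -1)), Pow(Mul(-455, Pow(-183, -1)), -1)) = Mul(Mul(Mul(Add(-12, -334), Pow(Add(-283, 499), -1)), Pow(Pow(Add(28, 26), -1), -1)), Pow(Mul(-455, Pow(-183, -1)), -1)) = Mul(Mul(Mul(-346, Pow(216, -1)), Pow(Pow(54, -1), -1)), Pow(Mul(-455, Rational(-1, 183)), -1)) = Mul(Mul(Mul(-346, Rational(1, 216)), Pow(Rational(1, 54), -1)), Pow(Rational(455, 183), -1)) = Mul(Mul(Rational(-173, 108), 54), Rational(183, 455)) = Mul(Rational(-173, 2), Rational(183, 455)) = Rational(-31659, 910)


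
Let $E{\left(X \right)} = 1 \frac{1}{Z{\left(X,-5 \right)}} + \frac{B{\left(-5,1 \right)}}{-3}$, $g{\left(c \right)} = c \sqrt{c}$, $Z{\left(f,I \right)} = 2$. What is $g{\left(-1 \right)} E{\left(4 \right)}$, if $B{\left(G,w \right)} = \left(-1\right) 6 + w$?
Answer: $- \frac{13 i}{6} \approx - 2.1667 i$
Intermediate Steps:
$B{\left(G,w \right)} = -6 + w$
$g{\left(c \right)} = c^{\frac{3}{2}}$
$E{\left(X \right)} = \frac{13}{6}$ ($E{\left(X \right)} = 1 \cdot \frac{1}{2} + \frac{-6 + 1}{-3} = 1 \cdot \frac{1}{2} - - \frac{5}{3} = \frac{1}{2} + \frac{5}{3} = \frac{13}{6}$)
$g{\left(-1 \right)} E{\left(4 \right)} = \left(-1\right)^{\frac{3}{2}} \cdot \frac{13}{6} = - i \frac{13}{6} = - \frac{13 i}{6}$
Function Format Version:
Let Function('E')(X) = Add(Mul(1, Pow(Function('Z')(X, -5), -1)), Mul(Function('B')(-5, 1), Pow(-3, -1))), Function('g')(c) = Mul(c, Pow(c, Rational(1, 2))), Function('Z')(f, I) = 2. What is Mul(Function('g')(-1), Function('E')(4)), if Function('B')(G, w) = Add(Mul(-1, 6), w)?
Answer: Mul(Rational(-13, 6), I) ≈ Mul(-2.1667, I)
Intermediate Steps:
Function('B')(G, w) = Add(-6, w)
Function('g')(c) = Pow(c, Rational(3, 2))
Function('E')(X) = Rational(13, 6) (Function('E')(X) = Add(Mul(1, Pow(2, -1)), Mul(Add(-6, 1), Pow(-3, -1))) = Add(Mul(1, Rational(1, 2)), Mul(-5, Rational(-1, 3))) = Add(Rational(1, 2), Rational(5, 3)) = Rational(13, 6))
Mul(Function('g')(-1), Function('E')(4)) = Mul(Pow(-1, Rational(3, 2)), Rational(13, 6)) = Mul(Mul(-1, I), Rational(13, 6)) = Mul(Rational(-13, 6), I)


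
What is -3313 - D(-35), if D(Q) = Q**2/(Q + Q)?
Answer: -6591/2 ≈ -3295.5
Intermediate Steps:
D(Q) = Q/2 (D(Q) = Q**2/((2*Q)) = (1/(2*Q))*Q**2 = Q/2)
-3313 - D(-35) = -3313 - (-35)/2 = -3313 - 1*(-35/2) = -3313 + 35/2 = -6591/2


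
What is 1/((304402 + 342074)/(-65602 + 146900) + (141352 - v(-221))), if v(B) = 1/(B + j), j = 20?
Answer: 8170449/1154974318535 ≈ 7.0741e-6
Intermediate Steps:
v(B) = 1/(20 + B) (v(B) = 1/(B + 20) = 1/(20 + B))
1/((304402 + 342074)/(-65602 + 146900) + (141352 - v(-221))) = 1/((304402 + 342074)/(-65602 + 146900) + (141352 - 1/(20 - 221))) = 1/(646476/81298 + (141352 - 1/(-201))) = 1/(646476*(1/81298) + (141352 - 1*(-1/201))) = 1/(323238/40649 + (141352 + 1/201)) = 1/(323238/40649 + 28411753/201) = 1/(1154974318535/8170449) = 8170449/1154974318535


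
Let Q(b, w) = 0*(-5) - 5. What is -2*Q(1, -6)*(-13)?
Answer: -130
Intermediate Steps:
Q(b, w) = -5 (Q(b, w) = 0 - 5 = -5)
-2*Q(1, -6)*(-13) = -2*(-5)*(-13) = 10*(-13) = -130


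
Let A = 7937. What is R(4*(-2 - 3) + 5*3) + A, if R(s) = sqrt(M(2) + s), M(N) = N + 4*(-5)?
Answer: 7937 + I*sqrt(23) ≈ 7937.0 + 4.7958*I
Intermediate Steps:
M(N) = -20 + N (M(N) = N - 20 = -20 + N)
R(s) = sqrt(-18 + s) (R(s) = sqrt((-20 + 2) + s) = sqrt(-18 + s))
R(4*(-2 - 3) + 5*3) + A = sqrt(-18 + (4*(-2 - 3) + 5*3)) + 7937 = sqrt(-18 + (4*(-5) + 15)) + 7937 = sqrt(-18 + (-20 + 15)) + 7937 = sqrt(-18 - 5) + 7937 = sqrt(-23) + 7937 = I*sqrt(23) + 7937 = 7937 + I*sqrt(23)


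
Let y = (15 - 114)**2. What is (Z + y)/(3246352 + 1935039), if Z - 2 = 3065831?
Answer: 3075634/5181391 ≈ 0.59359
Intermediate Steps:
Z = 3065833 (Z = 2 + 3065831 = 3065833)
y = 9801 (y = (-99)**2 = 9801)
(Z + y)/(3246352 + 1935039) = (3065833 + 9801)/(3246352 + 1935039) = 3075634/5181391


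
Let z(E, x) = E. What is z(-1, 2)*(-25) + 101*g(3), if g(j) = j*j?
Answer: 934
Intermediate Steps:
g(j) = j²
z(-1, 2)*(-25) + 101*g(3) = -1*(-25) + 101*3² = 25 + 101*9 = 25 + 909 = 934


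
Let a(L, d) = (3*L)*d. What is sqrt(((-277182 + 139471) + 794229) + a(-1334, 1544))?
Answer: I*sqrt(5522570) ≈ 2350.0*I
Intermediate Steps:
a(L, d) = 3*L*d
sqrt(((-277182 + 139471) + 794229) + a(-1334, 1544)) = sqrt(((-277182 + 139471) + 794229) + 3*(-1334)*1544) = sqrt((-137711 + 794229) - 6179088) = sqrt(656518 - 6179088) = sqrt(-5522570) = I*sqrt(5522570)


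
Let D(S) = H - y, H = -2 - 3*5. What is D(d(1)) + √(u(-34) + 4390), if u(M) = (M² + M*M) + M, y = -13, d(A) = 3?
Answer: -4 + 2*√1667 ≈ 77.658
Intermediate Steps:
H = -17 (H = -2 - 15 = -17)
u(M) = M + 2*M² (u(M) = (M² + M²) + M = 2*M² + M = M + 2*M²)
D(S) = -4 (D(S) = -17 - 1*(-13) = -17 + 13 = -4)
D(d(1)) + √(u(-34) + 4390) = -4 + √(-34*(1 + 2*(-34)) + 4390) = -4 + √(-34*(1 - 68) + 4390) = -4 + √(-34*(-67) + 4390) = -4 + √(2278 + 4390) = -4 + √6668 = -4 + 2*√1667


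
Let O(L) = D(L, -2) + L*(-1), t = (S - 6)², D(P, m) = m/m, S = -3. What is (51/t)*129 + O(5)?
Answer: 695/9 ≈ 77.222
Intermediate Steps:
D(P, m) = 1
t = 81 (t = (-3 - 6)² = (-9)² = 81)
O(L) = 1 - L (O(L) = 1 + L*(-1) = 1 - L)
(51/t)*129 + O(5) = (51/81)*129 + (1 - 1*5) = (51*(1/81))*129 + (1 - 5) = (17/27)*129 - 4 = 731/9 - 4 = 695/9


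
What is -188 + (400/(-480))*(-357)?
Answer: 219/2 ≈ 109.50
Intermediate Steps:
-188 + (400/(-480))*(-357) = -188 + (400*(-1/480))*(-357) = -188 - 5/6*(-357) = -188 + 595/2 = 219/2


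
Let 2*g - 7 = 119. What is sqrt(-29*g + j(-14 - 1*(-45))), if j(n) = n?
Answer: 2*I*sqrt(449) ≈ 42.379*I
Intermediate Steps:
g = 63 (g = 7/2 + (1/2)*119 = 7/2 + 119/2 = 63)
sqrt(-29*g + j(-14 - 1*(-45))) = sqrt(-29*63 + (-14 - 1*(-45))) = sqrt(-1827 + (-14 + 45)) = sqrt(-1827 + 31) = sqrt(-1796) = 2*I*sqrt(449)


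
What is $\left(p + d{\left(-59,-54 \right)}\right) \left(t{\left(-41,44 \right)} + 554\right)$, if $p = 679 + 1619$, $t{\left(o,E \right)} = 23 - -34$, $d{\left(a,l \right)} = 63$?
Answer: $1442571$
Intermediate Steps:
$t{\left(o,E \right)} = 57$ ($t{\left(o,E \right)} = 23 + 34 = 57$)
$p = 2298$
$\left(p + d{\left(-59,-54 \right)}\right) \left(t{\left(-41,44 \right)} + 554\right) = \left(2298 + 63\right) \left(57 + 554\right) = 2361 \cdot 611 = 1442571$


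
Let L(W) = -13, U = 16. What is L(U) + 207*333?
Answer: 68918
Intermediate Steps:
L(U) + 207*333 = -13 + 207*333 = -13 + 68931 = 68918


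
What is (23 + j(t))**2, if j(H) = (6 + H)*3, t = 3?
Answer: 2500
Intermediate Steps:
j(H) = 18 + 3*H
(23 + j(t))**2 = (23 + (18 + 3*3))**2 = (23 + (18 + 9))**2 = (23 + 27)**2 = 50**2 = 2500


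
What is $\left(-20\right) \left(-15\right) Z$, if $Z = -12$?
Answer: $-3600$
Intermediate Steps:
$\left(-20\right) \left(-15\right) Z = \left(-20\right) \left(-15\right) \left(-12\right) = 300 \left(-12\right) = -3600$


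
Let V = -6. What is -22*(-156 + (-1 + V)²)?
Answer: 2354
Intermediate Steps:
-22*(-156 + (-1 + V)²) = -22*(-156 + (-1 - 6)²) = -22*(-156 + (-7)²) = -22*(-156 + 49) = -22*(-107) = 2354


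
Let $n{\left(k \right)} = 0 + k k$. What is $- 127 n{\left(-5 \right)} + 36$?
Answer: $-3139$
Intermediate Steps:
$n{\left(k \right)} = k^{2}$ ($n{\left(k \right)} = 0 + k^{2} = k^{2}$)
$- 127 n{\left(-5 \right)} + 36 = - 127 \left(-5\right)^{2} + 36 = \left(-127\right) 25 + 36 = -3175 + 36 = -3139$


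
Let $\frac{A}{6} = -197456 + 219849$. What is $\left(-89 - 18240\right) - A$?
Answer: $-152687$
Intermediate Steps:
$A = 134358$ ($A = 6 \left(-197456 + 219849\right) = 6 \cdot 22393 = 134358$)
$\left(-89 - 18240\right) - A = \left(-89 - 18240\right) - 134358 = -18329 - 134358 = -152687$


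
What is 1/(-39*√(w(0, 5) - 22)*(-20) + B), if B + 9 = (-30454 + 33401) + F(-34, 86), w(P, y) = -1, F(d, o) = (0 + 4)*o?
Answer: 547/4127454 - 65*I*√23/2063727 ≈ 0.00013253 - 0.00015105*I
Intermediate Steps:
F(d, o) = 4*o
B = 3282 (B = -9 + ((-30454 + 33401) + 4*86) = -9 + (2947 + 344) = -9 + 3291 = 3282)
1/(-39*√(w(0, 5) - 22)*(-20) + B) = 1/(-39*√(-1 - 22)*(-20) + 3282) = 1/(-39*I*√23*(-20) + 3282) = 1/(780*I*√23 + 3282) = 1/(3282 + 780*I*√23)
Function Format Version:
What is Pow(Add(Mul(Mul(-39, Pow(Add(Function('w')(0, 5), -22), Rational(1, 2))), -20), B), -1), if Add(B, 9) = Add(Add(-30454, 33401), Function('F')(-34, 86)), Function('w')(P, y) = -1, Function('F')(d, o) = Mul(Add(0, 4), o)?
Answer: Add(Rational(547, 4127454), Mul(Rational(-65, 2063727), I, Pow(23, Rational(1, 2)))) ≈ Add(0.00013253, Mul(-0.00015105, I))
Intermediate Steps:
Function('F')(d, o) = Mul(4, o)
B = 3282 (B = Add(-9, Add(Add(-30454, 33401), Mul(4, 86))) = Add(-9, Add(2947, 344)) = Add(-9, 3291) = 3282)
Pow(Add(Mul(Mul(-39, Pow(Add(Function('w')(0, 5), -22), Rational(1, 2))), -20), B), -1) = Pow(Add(Mul(Mul(-39, Pow(Add(-1, -22), Rational(1, 2))), -20), 3282), -1) = Pow(Add(Mul(Mul(-39, Pow(-23, Rational(1, 2))), -20), 3282), -1) = Pow(Add(Mul(Mul(-39, Mul(I, Pow(23, Rational(1, 2)))), -20), 3282), -1) = Pow(Add(Mul(Mul(-39, I, Pow(23, Rational(1, 2))), -20), 3282), -1) = Pow(Add(Mul(780, I, Pow(23, Rational(1, 2))), 3282), -1) = Pow(Add(3282, Mul(780, I, Pow(23, Rational(1, 2)))), -1)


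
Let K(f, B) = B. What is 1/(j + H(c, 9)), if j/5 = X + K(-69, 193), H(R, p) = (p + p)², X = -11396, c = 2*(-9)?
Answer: -1/55691 ≈ -1.7956e-5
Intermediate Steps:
c = -18
H(R, p) = 4*p² (H(R, p) = (2*p)² = 4*p²)
j = -56015 (j = 5*(-11396 + 193) = 5*(-11203) = -56015)
1/(j + H(c, 9)) = 1/(-56015 + 4*9²) = 1/(-56015 + 4*81) = 1/(-56015 + 324) = 1/(-55691) = -1/55691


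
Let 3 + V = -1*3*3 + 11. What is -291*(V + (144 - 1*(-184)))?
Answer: -95157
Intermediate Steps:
V = -1 (V = -3 + (-1*3*3 + 11) = -3 + (-3*3 + 11) = -3 + (-9 + 11) = -3 + 2 = -1)
-291*(V + (144 - 1*(-184))) = -291*(-1 + (144 - 1*(-184))) = -291*(-1 + (144 + 184)) = -291*(-1 + 328) = -291*327 = -95157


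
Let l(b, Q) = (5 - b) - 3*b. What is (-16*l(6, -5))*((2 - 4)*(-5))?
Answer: 3040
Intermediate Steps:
l(b, Q) = 5 - 4*b
(-16*l(6, -5))*((2 - 4)*(-5)) = (-16*(5 - 4*6))*((2 - 4)*(-5)) = (-16*(5 - 24))*(-2*(-5)) = -16*(-19)*10 = 304*10 = 3040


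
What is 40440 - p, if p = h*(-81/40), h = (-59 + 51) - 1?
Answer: 1616871/40 ≈ 40422.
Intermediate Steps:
h = -9 (h = -8 - 1 = -9)
p = 729/40 (p = -(-729)/40 = -9*(-81/40) = 729/40 ≈ 18.225)
40440 - p = 40440 - 1*729/40 = 40440 - 729/40 = 1616871/40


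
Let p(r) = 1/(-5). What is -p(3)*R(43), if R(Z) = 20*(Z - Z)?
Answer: 0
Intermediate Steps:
R(Z) = 0 (R(Z) = 20*0 = 0)
p(r) = -⅕
-p(3)*R(43) = -(-1)*0/5 = -1*0 = 0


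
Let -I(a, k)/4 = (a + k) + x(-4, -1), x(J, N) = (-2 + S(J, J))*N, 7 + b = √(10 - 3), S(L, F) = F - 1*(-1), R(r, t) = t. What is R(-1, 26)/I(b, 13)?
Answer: -143/228 + 13*√7/228 ≈ -0.47634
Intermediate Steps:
S(L, F) = 1 + F (S(L, F) = F + 1 = 1 + F)
b = -7 + √7 (b = -7 + √(10 - 3) = -7 + √7 ≈ -4.3542)
x(J, N) = N*(-1 + J) (x(J, N) = (-2 + (1 + J))*N = (-1 + J)*N = N*(-1 + J))
I(a, k) = -20 - 4*a - 4*k (I(a, k) = -4*((a + k) - (-1 - 4)) = -4*((a + k) - 1*(-5)) = -4*((a + k) + 5) = -4*(5 + a + k) = -20 - 4*a - 4*k)
R(-1, 26)/I(b, 13) = 26/(-20 - 4*(-7 + √7) - 4*13) = 26/(-20 + (28 - 4*√7) - 52) = 26/(-44 - 4*√7)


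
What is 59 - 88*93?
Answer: -8125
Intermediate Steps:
59 - 88*93 = 59 - 8184 = -8125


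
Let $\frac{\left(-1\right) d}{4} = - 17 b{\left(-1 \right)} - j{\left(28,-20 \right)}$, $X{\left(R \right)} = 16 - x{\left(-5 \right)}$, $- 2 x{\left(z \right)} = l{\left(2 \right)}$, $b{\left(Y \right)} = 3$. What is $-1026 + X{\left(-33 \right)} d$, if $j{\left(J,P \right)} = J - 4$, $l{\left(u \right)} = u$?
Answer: $4074$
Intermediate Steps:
$j{\left(J,P \right)} = -4 + J$
$x{\left(z \right)} = -1$ ($x{\left(z \right)} = \left(- \frac{1}{2}\right) 2 = -1$)
$X{\left(R \right)} = 17$ ($X{\left(R \right)} = 16 - -1 = 16 + 1 = 17$)
$d = 300$ ($d = - 4 \left(\left(-17\right) 3 - \left(-4 + 28\right)\right) = - 4 \left(-51 - 24\right) = \left(-4\right) \left(-75\right) = 300$)
$-1026 + X{\left(-33 \right)} d = -1026 + 17 \cdot 300 = -1026 + 5100 = 4074$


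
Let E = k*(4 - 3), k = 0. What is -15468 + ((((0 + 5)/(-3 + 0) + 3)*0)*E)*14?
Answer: -15468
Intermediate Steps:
E = 0 (E = 0*(4 - 3) = 0*1 = 0)
-15468 + ((((0 + 5)/(-3 + 0) + 3)*0)*E)*14 = -15468 + ((((0 + 5)/(-3 + 0) + 3)*0)*0)*14 = -15468 + (((5/(-3) + 3)*0)*0)*14 = -15468 + (((5*(-⅓) + 3)*0)*0)*14 = -15468 + (((-5/3 + 3)*0)*0)*14 = -15468 + (((4/3)*0)*0)*14 = -15468 + (0*0)*14 = -15468 + 0*14 = -15468 + 0 = -15468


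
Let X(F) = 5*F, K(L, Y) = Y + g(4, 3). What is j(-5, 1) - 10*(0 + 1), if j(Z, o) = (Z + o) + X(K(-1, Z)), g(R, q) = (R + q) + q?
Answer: 11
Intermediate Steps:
g(R, q) = R + 2*q
K(L, Y) = 10 + Y (K(L, Y) = Y + (4 + 2*3) = Y + (4 + 6) = Y + 10 = 10 + Y)
j(Z, o) = 50 + o + 6*Z (j(Z, o) = (Z + o) + 5*(10 + Z) = (Z + o) + (50 + 5*Z) = 50 + o + 6*Z)
j(-5, 1) - 10*(0 + 1) = (50 + 1 + 6*(-5)) - 10*(0 + 1) = (50 + 1 - 30) - 10 = 21 - 10*1 = 21 - 10 = 11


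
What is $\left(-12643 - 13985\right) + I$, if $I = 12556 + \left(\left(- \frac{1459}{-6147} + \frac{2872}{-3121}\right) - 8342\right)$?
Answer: $- \frac{430020916463}{19184787} \approx -22415.0$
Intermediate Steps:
$I = \frac{80831591773}{19184787}$ ($I = 12556 + \left(\left(\left(-1459\right) \left(- \frac{1}{6147}\right) + 2872 \left(- \frac{1}{3121}\right)\right) - 8342\right) = 12556 + \left(\left(\frac{1459}{6147} - \frac{2872}{3121}\right) - 8342\right) = 12556 - \frac{160052593799}{19184787} = \frac{80831591773}{19184787} \approx 4213.3$)
$\left(-12643 - 13985\right) + I = \left(-12643 - 13985\right) + \frac{80831591773}{19184787} = -26628 + \frac{80831591773}{19184787} = - \frac{430020916463}{19184787}$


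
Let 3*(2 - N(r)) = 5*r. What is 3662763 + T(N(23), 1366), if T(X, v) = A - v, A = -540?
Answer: 3660857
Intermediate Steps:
N(r) = 2 - 5*r/3
T(X, v) = -540 - v
3662763 + T(N(23), 1366) = 3662763 + (-540 - 1*1366) = 3662763 + (-540 - 1366) = 3662763 - 1906 = 3660857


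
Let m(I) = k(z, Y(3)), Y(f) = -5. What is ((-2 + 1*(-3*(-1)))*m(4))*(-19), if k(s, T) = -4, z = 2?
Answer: 76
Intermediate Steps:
m(I) = -4
((-2 + 1*(-3*(-1)))*m(4))*(-19) = ((-2 + 1*(-3*(-1)))*(-4))*(-19) = ((-2 + 1*3)*(-4))*(-19) = ((-2 + 3)*(-4))*(-19) = (1*(-4))*(-19) = -4*(-19) = 76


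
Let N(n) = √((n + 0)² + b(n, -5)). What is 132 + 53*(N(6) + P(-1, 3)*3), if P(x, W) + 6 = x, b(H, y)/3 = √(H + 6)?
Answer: -981 + 53*√(36 + 6*√3) ≈ -620.01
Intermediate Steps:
b(H, y) = 3*√(6 + H) (b(H, y) = 3*√(H + 6) = 3*√(6 + H))
P(x, W) = -6 + x
N(n) = √(n² + 3*√(6 + n)) (N(n) = √((n + 0)² + 3*√(6 + n)) = √(n² + 3*√(6 + n)))
132 + 53*(N(6) + P(-1, 3)*3) = 132 + 53*(√(6² + 3*√(6 + 6)) + (-6 - 1)*3) = 132 + 53*(√(36 + 3*√12) - 7*3) = 132 + 53*(√(36 + 3*(2*√3)) - 21) = 132 + 53*(√(36 + 6*√3) - 21) = 132 + 53*(-21 + √(36 + 6*√3)) = 132 + (-1113 + 53*√(36 + 6*√3)) = -981 + 53*√(36 + 6*√3)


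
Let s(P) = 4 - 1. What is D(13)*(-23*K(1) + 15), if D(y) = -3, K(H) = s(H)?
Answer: 162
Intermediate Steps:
s(P) = 3
K(H) = 3
D(13)*(-23*K(1) + 15) = -3*(-23*3 + 15) = -3*(-69 + 15) = -3*(-54) = 162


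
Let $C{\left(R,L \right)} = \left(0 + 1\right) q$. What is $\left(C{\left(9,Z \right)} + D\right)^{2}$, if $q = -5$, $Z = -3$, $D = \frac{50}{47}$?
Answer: $\frac{34225}{2209} \approx 15.493$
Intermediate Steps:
$D = \frac{50}{47}$ ($D = 50 \cdot \frac{1}{47} = \frac{50}{47} \approx 1.0638$)
$C{\left(R,L \right)} = -5$ ($C{\left(R,L \right)} = \left(0 + 1\right) \left(-5\right) = 1 \left(-5\right) = -5$)
$\left(C{\left(9,Z \right)} + D\right)^{2} = \left(-5 + \frac{50}{47}\right)^{2} = \left(- \frac{185}{47}\right)^{2} = \frac{34225}{2209}$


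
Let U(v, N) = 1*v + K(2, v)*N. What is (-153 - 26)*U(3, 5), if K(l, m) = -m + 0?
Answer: 2148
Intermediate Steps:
K(l, m) = -m
U(v, N) = v - N*v (U(v, N) = 1*v + (-v)*N = v - N*v)
(-153 - 26)*U(3, 5) = (-153 - 26)*(3*(1 - 1*5)) = -537*(1 - 5) = -537*(-4) = -179*(-12) = 2148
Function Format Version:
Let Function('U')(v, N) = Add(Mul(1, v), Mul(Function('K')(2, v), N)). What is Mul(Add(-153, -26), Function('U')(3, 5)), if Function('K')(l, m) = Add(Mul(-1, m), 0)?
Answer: 2148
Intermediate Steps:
Function('K')(l, m) = Mul(-1, m)
Function('U')(v, N) = Add(v, Mul(-1, N, v)) (Function('U')(v, N) = Add(Mul(1, v), Mul(Mul(-1, v), N)) = Add(v, Mul(-1, N, v)))
Mul(Add(-153, -26), Function('U')(3, 5)) = Mul(Add(-153, -26), Mul(3, Add(1, Mul(-1, 5)))) = Mul(-179, Mul(3, Add(1, -5))) = Mul(-179, Mul(3, -4)) = Mul(-179, -12) = 2148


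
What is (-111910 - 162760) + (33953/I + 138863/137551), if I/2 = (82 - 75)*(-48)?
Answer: -25393498443407/92434272 ≈ -2.7472e+5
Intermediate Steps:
I = -672 (I = 2*((82 - 75)*(-48)) = 2*(7*(-48)) = 2*(-336) = -672)
(-111910 - 162760) + (33953/I + 138863/137551) = (-111910 - 162760) + (33953/(-672) + 138863/137551) = -274670 + (33953*(-1/672) + 138863*(1/137551)) = -274670 + (-33953/672 + 138863/137551) = -274670 - 4576953167/92434272 = -25393498443407/92434272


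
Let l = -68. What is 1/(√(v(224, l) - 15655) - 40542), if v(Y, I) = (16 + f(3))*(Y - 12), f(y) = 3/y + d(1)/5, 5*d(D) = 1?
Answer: -1013550/41091645163 - 5*I*√301063/41091645163 ≈ -2.4666e-5 - 6.6764e-8*I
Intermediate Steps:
d(D) = ⅕ (d(D) = (⅕)*1 = ⅕)
f(y) = 1/25 + 3/y (f(y) = 3/y + (⅕)/5 = 3/y + (⅕)*(⅕) = 3/y + 1/25 = 1/25 + 3/y)
v(Y, I) = -5112/25 + 426*Y/25 (v(Y, I) = (16 + (1/25)*(75 + 3)/3)*(Y - 12) = (16 + (1/25)*(⅓)*78)*(-12 + Y) = (16 + 26/25)*(-12 + Y) = 426*(-12 + Y)/25 = -5112/25 + 426*Y/25)
1/(√(v(224, l) - 15655) - 40542) = 1/(√((-5112/25 + (426/25)*224) - 15655) - 40542) = 1/(√((-5112/25 + 95424/25) - 15655) - 40542) = 1/(√(90312/25 - 15655) - 40542) = 1/(√(-301063/25) - 40542) = 1/(I*√301063/5 - 40542) = 1/(-40542 + I*√301063/5)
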